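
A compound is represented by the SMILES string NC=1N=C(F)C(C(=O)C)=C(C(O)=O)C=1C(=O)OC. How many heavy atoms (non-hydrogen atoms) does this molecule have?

Every atom symbol written in the SMILES (organic subset) is one heavy atom; implicit H are not written.
Heavy atoms by element → C:10, F:1, N:2, O:5.
Total: 18.

18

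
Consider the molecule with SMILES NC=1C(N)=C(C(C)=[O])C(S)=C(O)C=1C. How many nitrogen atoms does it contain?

2

Scan the SMILES for N atoms (remember two-letter symbols like Cl and Br are single atoms).
Nitrogen count: 2.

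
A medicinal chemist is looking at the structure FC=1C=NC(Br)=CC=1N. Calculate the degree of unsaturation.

Molecular formula: C5H4BrFN2.
DoU = (2C + 2 + N − H − X) / 2, where X is the halogen count and O/S are ignored.
    = (2·5 + 2 + 2 − 4 − 2) / 2 = 8 / 2 = 4.

4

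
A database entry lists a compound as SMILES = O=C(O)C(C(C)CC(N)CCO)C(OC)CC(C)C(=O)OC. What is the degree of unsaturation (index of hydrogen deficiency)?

Degree of unsaturation = (number of rings) + (number of π bonds).
Ring closures in the SMILES: 0.
π bonds: 2 double bonds (each 1 DoU) → 2 DoU from unsaturation.
Total DoU = 0 + 2 = 2.

2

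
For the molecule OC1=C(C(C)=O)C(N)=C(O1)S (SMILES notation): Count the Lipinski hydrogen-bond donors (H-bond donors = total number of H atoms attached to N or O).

Donors: find every N or O and count the H atoms it carries.
  atom 1 (O): bond orders sum to 1 → 1 H
  atom 6 (O): bond orders sum to 2 → 0 H
  atom 8 (N): bond orders sum to 1 → 2 H
  atom 10 (O): bond orders sum to 2 → 0 H
Lipinski HBD = 3.

3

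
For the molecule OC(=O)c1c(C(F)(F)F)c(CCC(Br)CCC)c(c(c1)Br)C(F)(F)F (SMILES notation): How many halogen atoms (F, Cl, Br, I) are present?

8

Halogen atoms appear at heavy-atom positions 7, 8, 9, 14, 21, 23, 24, 25 (2×Br, 6×F).
Other groups present: 1 carboxylic acid.
Halogen count: 8.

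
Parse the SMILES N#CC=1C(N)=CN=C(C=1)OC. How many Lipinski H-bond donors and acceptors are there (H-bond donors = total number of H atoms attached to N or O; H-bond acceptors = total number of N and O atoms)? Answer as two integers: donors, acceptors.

Donors: find every N or O and count the H atoms it carries.
  atom 1 (N): bond orders sum to 3 → 0 H
  atom 5 (N): bond orders sum to 1 → 2 H
  atom 7 (N): bond orders sum to 3 → 0 H
  atom 10 (O): bond orders sum to 2 → 0 H
Lipinski HBD = 2.
Acceptors: N atoms = 3, O atoms = 1 → HBA = 4.

2, 4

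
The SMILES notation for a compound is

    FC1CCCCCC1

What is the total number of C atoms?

7

Count every carbon token in the SMILES (each C, including those in ring-closure positions and inside branches).
Carbon count: 7.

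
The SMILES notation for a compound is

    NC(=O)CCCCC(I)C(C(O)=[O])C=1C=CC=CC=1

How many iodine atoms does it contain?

Scan the SMILES for I atoms (remember two-letter symbols like Cl and Br are single atoms).
Iodine count: 1.

1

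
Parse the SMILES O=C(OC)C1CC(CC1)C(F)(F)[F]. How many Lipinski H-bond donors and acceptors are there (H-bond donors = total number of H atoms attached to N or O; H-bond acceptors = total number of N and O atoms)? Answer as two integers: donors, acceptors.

Donors: find every N or O and count the H atoms it carries.
  atom 1 (O): bond orders sum to 2 → 0 H
  atom 3 (O): bond orders sum to 2 → 0 H
Lipinski HBD = 0.
Acceptors: N atoms = 0, O atoms = 2 → HBA = 2.

0, 2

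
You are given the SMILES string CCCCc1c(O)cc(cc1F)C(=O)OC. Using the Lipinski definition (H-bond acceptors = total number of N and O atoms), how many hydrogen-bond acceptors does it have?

N atoms: 0; O atoms: 3.
Lipinski HBA = 0 + 3 = 3.

3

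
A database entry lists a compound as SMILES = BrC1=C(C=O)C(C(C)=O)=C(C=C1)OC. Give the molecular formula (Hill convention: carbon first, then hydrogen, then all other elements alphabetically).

C10H9BrO3

Walk through each heavy atom and fill implicit hydrogens from standard valence (C 4, N 3, O 2, S 2, halogen 1):
  atom 1: Br (halogen, monovalent) → 0 H
  atom 2: C, bond orders sum to 4 (valence 4) → 0 H
  atom 3: C, bond orders sum to 4 (valence 4) → 0 H
  atom 4: C, bond orders sum to 3 (valence 4) → 1 H
  atom 5: O, bond orders sum to 2 (valence 2) → 0 H
  atom 6: C, bond orders sum to 4 (valence 4) → 0 H
  atom 7: C, bond orders sum to 4 (valence 4) → 0 H
  atom 8: C, bond orders sum to 1 (valence 4) → 3 H
  atom 9: O, bond orders sum to 2 (valence 2) → 0 H
  atom 10: C, bond orders sum to 4 (valence 4) → 0 H
  atom 11: C, bond orders sum to 3 (valence 4) → 1 H
  atom 12: C, bond orders sum to 3 (valence 4) → 1 H
  atom 13: O, bond orders sum to 2 (valence 2) → 0 H
  atom 14: C, bond orders sum to 1 (valence 4) → 3 H
Totals → C:10, H:9, Br:1, O:3.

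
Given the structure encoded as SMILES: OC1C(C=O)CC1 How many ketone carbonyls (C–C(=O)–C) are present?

Scan the SMILES for the ketone motif — none present.
Groups that are present: 1 aldehyde, 1 hydroxyl.

0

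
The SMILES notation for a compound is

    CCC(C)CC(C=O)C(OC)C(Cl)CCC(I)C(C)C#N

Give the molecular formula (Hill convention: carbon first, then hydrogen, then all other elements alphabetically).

Walk through each heavy atom and fill implicit hydrogens from standard valence (C 4, N 3, O 2, S 2, halogen 1):
  atom 1: C, bond orders sum to 1 (valence 4) → 3 H
  atom 2: C, bond orders sum to 2 (valence 4) → 2 H
  atom 3: C, bond orders sum to 3 (valence 4) → 1 H
  atom 4: C, bond orders sum to 1 (valence 4) → 3 H
  atom 5: C, bond orders sum to 2 (valence 4) → 2 H
  atom 6: C, bond orders sum to 3 (valence 4) → 1 H
  atom 7: C, bond orders sum to 3 (valence 4) → 1 H
  atom 8: O, bond orders sum to 2 (valence 2) → 0 H
  atom 9: C, bond orders sum to 3 (valence 4) → 1 H
  atom 10: O, bond orders sum to 2 (valence 2) → 0 H
  atom 11: C, bond orders sum to 1 (valence 4) → 3 H
  atom 12: C, bond orders sum to 3 (valence 4) → 1 H
  atom 13: Cl (halogen, monovalent) → 0 H
  atom 14: C, bond orders sum to 2 (valence 4) → 2 H
  atom 15: C, bond orders sum to 2 (valence 4) → 2 H
  atom 16: C, bond orders sum to 3 (valence 4) → 1 H
  atom 17: I (halogen, monovalent) → 0 H
  atom 18: C, bond orders sum to 3 (valence 4) → 1 H
  atom 19: C, bond orders sum to 1 (valence 4) → 3 H
  atom 20: C, bond orders sum to 4 (valence 4) → 0 H
  atom 21: N, bond orders sum to 3 (valence 3) → 0 H
Totals → C:16, H:27, Cl:1, I:1, N:1, O:2.
In Hill order: C16H27ClINO2.

C16H27ClINO2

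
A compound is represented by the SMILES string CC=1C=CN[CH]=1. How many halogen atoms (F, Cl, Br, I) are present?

0

Scan the SMILES for the halogen motif — none present.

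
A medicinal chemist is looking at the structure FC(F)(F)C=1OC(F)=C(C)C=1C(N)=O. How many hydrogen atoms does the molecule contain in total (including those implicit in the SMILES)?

5

Walk through each heavy atom and fill implicit hydrogens from standard valence (C 4, N 3, O 2, S 2, halogen 1):
  atom 1: F (halogen, monovalent) → 0 H
  atom 2: C, bond orders sum to 4 (valence 4) → 0 H
  atom 3: F (halogen, monovalent) → 0 H
  atom 4: F (halogen, monovalent) → 0 H
  atom 5: C, bond orders sum to 4 (valence 4) → 0 H
  atom 6: O, bond orders sum to 2 (valence 2) → 0 H
  atom 7: C, bond orders sum to 4 (valence 4) → 0 H
  atom 8: F (halogen, monovalent) → 0 H
  atom 9: C, bond orders sum to 4 (valence 4) → 0 H
  atom 10: C, bond orders sum to 1 (valence 4) → 3 H
  atom 11: C, bond orders sum to 4 (valence 4) → 0 H
  atom 12: C, bond orders sum to 4 (valence 4) → 0 H
  atom 13: N, bond orders sum to 1 (valence 3) → 2 H
  atom 14: O, bond orders sum to 2 (valence 2) → 0 H
Total hydrogens: 5.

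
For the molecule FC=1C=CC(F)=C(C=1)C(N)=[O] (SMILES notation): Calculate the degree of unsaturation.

Degree of unsaturation = (number of rings) + (number of π bonds).
Ring closures in the SMILES: 1.
π bonds: 4 double bonds (each 1 DoU) → 4 DoU from unsaturation.
Total DoU = 1 + 4 = 5.

5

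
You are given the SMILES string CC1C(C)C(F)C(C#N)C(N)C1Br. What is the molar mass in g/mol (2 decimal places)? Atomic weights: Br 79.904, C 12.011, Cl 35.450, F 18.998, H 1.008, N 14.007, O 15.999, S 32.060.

249.13 g/mol

First, the molecular formula is C9H14BrFN2 (counting implicit H from valence).
  Br: 1 × 79.904 = 79.904
  C: 9 × 12.011 = 108.099
  F: 1 × 18.998 = 18.998
  H: 14 × 1.008 = 14.112
  N: 2 × 14.007 = 28.014
Sum: 1×79.904 + 9×12.011 + 1×18.998 + 14×1.008 + 2×14.007 = 249.127 → 249.13 g/mol.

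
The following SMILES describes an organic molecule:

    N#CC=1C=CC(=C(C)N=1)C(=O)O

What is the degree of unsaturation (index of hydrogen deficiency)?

Degree of unsaturation = (number of rings) + (number of π bonds).
Ring closures in the SMILES: 1.
π bonds: 4 double bonds (each 1 DoU), 1 triple bond (each 2 DoU) → 6 DoU from unsaturation.
Total DoU = 1 + 6 = 7.

7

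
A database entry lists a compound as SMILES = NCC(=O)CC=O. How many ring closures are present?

0

In SMILES, each pair of matching ring-closure digits denotes one ring-closing bond; the number of such bonds equals the number of independent rings.
Ring-closure bonds here: 0.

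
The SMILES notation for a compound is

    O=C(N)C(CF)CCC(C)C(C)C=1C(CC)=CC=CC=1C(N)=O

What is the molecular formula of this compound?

C18H27FN2O2

Walk through each heavy atom and fill implicit hydrogens from standard valence (C 4, N 3, O 2, S 2, halogen 1):
  atom 1: O, bond orders sum to 2 (valence 2) → 0 H
  atom 2: C, bond orders sum to 4 (valence 4) → 0 H
  atom 3: N, bond orders sum to 1 (valence 3) → 2 H
  atom 4: C, bond orders sum to 3 (valence 4) → 1 H
  atom 5: C, bond orders sum to 2 (valence 4) → 2 H
  atom 6: F (halogen, monovalent) → 0 H
  atom 7: C, bond orders sum to 2 (valence 4) → 2 H
  atom 8: C, bond orders sum to 2 (valence 4) → 2 H
  atom 9: C, bond orders sum to 3 (valence 4) → 1 H
  atom 10: C, bond orders sum to 1 (valence 4) → 3 H
  atom 11: C, bond orders sum to 3 (valence 4) → 1 H
  atom 12: C, bond orders sum to 1 (valence 4) → 3 H
  atom 13: C, bond orders sum to 4 (valence 4) → 0 H
  atom 14: C, bond orders sum to 4 (valence 4) → 0 H
  atom 15: C, bond orders sum to 2 (valence 4) → 2 H
  atom 16: C, bond orders sum to 1 (valence 4) → 3 H
  atom 17: C, bond orders sum to 3 (valence 4) → 1 H
  atom 18: C, bond orders sum to 3 (valence 4) → 1 H
  atom 19: C, bond orders sum to 3 (valence 4) → 1 H
  atom 20: C, bond orders sum to 4 (valence 4) → 0 H
  atom 21: C, bond orders sum to 4 (valence 4) → 0 H
  atom 22: N, bond orders sum to 1 (valence 3) → 2 H
  atom 23: O, bond orders sum to 2 (valence 2) → 0 H
Totals → C:18, H:27, F:1, N:2, O:2.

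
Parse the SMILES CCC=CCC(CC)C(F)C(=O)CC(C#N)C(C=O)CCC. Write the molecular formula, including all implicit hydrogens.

C18H28FNO2

Walk through each heavy atom and fill implicit hydrogens from standard valence (C 4, N 3, O 2, S 2, halogen 1):
  atom 1: C, bond orders sum to 1 (valence 4) → 3 H
  atom 2: C, bond orders sum to 2 (valence 4) → 2 H
  atom 3: C, bond orders sum to 3 (valence 4) → 1 H
  atom 4: C, bond orders sum to 3 (valence 4) → 1 H
  atom 5: C, bond orders sum to 2 (valence 4) → 2 H
  atom 6: C, bond orders sum to 3 (valence 4) → 1 H
  atom 7: C, bond orders sum to 2 (valence 4) → 2 H
  atom 8: C, bond orders sum to 1 (valence 4) → 3 H
  atom 9: C, bond orders sum to 3 (valence 4) → 1 H
  atom 10: F (halogen, monovalent) → 0 H
  atom 11: C, bond orders sum to 4 (valence 4) → 0 H
  atom 12: O, bond orders sum to 2 (valence 2) → 0 H
  atom 13: C, bond orders sum to 2 (valence 4) → 2 H
  atom 14: C, bond orders sum to 3 (valence 4) → 1 H
  atom 15: C, bond orders sum to 4 (valence 4) → 0 H
  atom 16: N, bond orders sum to 3 (valence 3) → 0 H
  atom 17: C, bond orders sum to 3 (valence 4) → 1 H
  atom 18: C, bond orders sum to 3 (valence 4) → 1 H
  atom 19: O, bond orders sum to 2 (valence 2) → 0 H
  atom 20: C, bond orders sum to 2 (valence 4) → 2 H
  atom 21: C, bond orders sum to 2 (valence 4) → 2 H
  atom 22: C, bond orders sum to 1 (valence 4) → 3 H
Totals → C:18, H:28, F:1, N:1, O:2.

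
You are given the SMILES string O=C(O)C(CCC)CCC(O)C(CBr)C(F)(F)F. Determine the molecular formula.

C11H18BrF3O3

Walk through each heavy atom and fill implicit hydrogens from standard valence (C 4, N 3, O 2, S 2, halogen 1):
  atom 1: O, bond orders sum to 2 (valence 2) → 0 H
  atom 2: C, bond orders sum to 4 (valence 4) → 0 H
  atom 3: O, bond orders sum to 1 (valence 2) → 1 H
  atom 4: C, bond orders sum to 3 (valence 4) → 1 H
  atom 5: C, bond orders sum to 2 (valence 4) → 2 H
  atom 6: C, bond orders sum to 2 (valence 4) → 2 H
  atom 7: C, bond orders sum to 1 (valence 4) → 3 H
  atom 8: C, bond orders sum to 2 (valence 4) → 2 H
  atom 9: C, bond orders sum to 2 (valence 4) → 2 H
  atom 10: C, bond orders sum to 3 (valence 4) → 1 H
  atom 11: O, bond orders sum to 1 (valence 2) → 1 H
  atom 12: C, bond orders sum to 3 (valence 4) → 1 H
  atom 13: C, bond orders sum to 2 (valence 4) → 2 H
  atom 14: Br (halogen, monovalent) → 0 H
  atom 15: C, bond orders sum to 4 (valence 4) → 0 H
  atom 16: F (halogen, monovalent) → 0 H
  atom 17: F (halogen, monovalent) → 0 H
  atom 18: F (halogen, monovalent) → 0 H
Totals → C:11, H:18, Br:1, F:3, O:3.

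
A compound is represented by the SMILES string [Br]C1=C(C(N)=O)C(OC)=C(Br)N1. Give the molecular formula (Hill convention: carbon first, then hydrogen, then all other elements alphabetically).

Walk through each heavy atom and fill implicit hydrogens from standard valence (C 4, N 3, O 2, S 2, halogen 1):
  atom 1: Br with explicit H count 0
  atom 2: C, bond orders sum to 4 (valence 4) → 0 H
  atom 3: C, bond orders sum to 4 (valence 4) → 0 H
  atom 4: C, bond orders sum to 4 (valence 4) → 0 H
  atom 5: N, bond orders sum to 1 (valence 3) → 2 H
  atom 6: O, bond orders sum to 2 (valence 2) → 0 H
  atom 7: C, bond orders sum to 4 (valence 4) → 0 H
  atom 8: O, bond orders sum to 2 (valence 2) → 0 H
  atom 9: C, bond orders sum to 1 (valence 4) → 3 H
  atom 10: C, bond orders sum to 4 (valence 4) → 0 H
  atom 11: Br (halogen, monovalent) → 0 H
  atom 12: N, bond orders sum to 2 (valence 3) → 1 H
Totals → C:6, H:6, Br:2, N:2, O:2.
In Hill order: C6H6Br2N2O2.

C6H6Br2N2O2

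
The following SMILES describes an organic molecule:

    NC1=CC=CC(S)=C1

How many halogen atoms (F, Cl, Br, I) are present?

0

Scan the SMILES for the halogen motif — none present.
Groups that are present: 1 primary amine, 1 thiol.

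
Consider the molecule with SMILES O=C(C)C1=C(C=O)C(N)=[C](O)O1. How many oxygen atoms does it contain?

4

Scan the SMILES for O atoms (remember two-letter symbols like Cl and Br are single atoms).
Oxygen count: 4.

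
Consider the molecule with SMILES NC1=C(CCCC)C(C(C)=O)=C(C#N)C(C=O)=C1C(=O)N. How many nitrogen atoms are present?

3

Scan the SMILES for N atoms (remember two-letter symbols like Cl and Br are single atoms).
Nitrogen count: 3.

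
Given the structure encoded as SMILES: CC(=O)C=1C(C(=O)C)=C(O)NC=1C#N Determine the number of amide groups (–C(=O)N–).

Scan the SMILES for the amide motif — none present.
Groups that are present: 1 hydroxyl, 2 ketone, 1 nitrile.

0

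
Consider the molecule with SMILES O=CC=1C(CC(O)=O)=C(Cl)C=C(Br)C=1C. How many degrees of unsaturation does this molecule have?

6

Molecular formula: C10H8BrClO3.
DoU = (2C + 2 + N − H − X) / 2, where X is the halogen count and O/S are ignored.
    = (2·10 + 2 + 0 − 8 − 2) / 2 = 12 / 2 = 6.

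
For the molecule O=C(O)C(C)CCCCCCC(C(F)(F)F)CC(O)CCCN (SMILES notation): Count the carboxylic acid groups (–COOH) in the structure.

The carboxylic acid motif appears at heavy-atom position 2 in the SMILES.
Other groups present: 1 hydroxyl, 1 primary amine.
Carboxylic acid count: 1.

1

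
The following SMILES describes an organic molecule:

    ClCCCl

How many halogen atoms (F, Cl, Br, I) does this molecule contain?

2

Halogen atoms appear at heavy-atom positions 1, 4 (2×Cl).
Halogen count: 2.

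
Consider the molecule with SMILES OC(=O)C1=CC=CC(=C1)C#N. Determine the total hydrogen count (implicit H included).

5

Walk through each heavy atom and fill implicit hydrogens from standard valence (C 4, N 3, O 2, S 2, halogen 1):
  atom 1: O, bond orders sum to 1 (valence 2) → 1 H
  atom 2: C, bond orders sum to 4 (valence 4) → 0 H
  atom 3: O, bond orders sum to 2 (valence 2) → 0 H
  atom 4: C, bond orders sum to 4 (valence 4) → 0 H
  atom 5: C, bond orders sum to 3 (valence 4) → 1 H
  atom 6: C, bond orders sum to 3 (valence 4) → 1 H
  atom 7: C, bond orders sum to 3 (valence 4) → 1 H
  atom 8: C, bond orders sum to 4 (valence 4) → 0 H
  atom 9: C, bond orders sum to 3 (valence 4) → 1 H
  atom 10: C, bond orders sum to 4 (valence 4) → 0 H
  atom 11: N, bond orders sum to 3 (valence 3) → 0 H
Total hydrogens: 5.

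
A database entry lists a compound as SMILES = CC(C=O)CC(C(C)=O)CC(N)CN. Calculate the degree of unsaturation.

2

Degree of unsaturation = (number of rings) + (number of π bonds).
Ring closures in the SMILES: 0.
π bonds: 2 double bonds (each 1 DoU) → 2 DoU from unsaturation.
Total DoU = 0 + 2 = 2.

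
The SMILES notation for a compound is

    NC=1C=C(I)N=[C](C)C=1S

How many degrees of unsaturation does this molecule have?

4

Degree of unsaturation = (number of rings) + (number of π bonds).
Ring closures in the SMILES: 1.
π bonds: 3 double bonds (each 1 DoU) → 3 DoU from unsaturation.
Total DoU = 1 + 3 = 4.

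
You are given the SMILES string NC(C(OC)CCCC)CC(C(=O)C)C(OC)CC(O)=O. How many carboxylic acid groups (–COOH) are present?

1

The carboxylic acid motif appears at heavy-atom position 19 in the SMILES.
Other groups present: 2 ether, 1 ketone, 1 primary amine.
Carboxylic acid count: 1.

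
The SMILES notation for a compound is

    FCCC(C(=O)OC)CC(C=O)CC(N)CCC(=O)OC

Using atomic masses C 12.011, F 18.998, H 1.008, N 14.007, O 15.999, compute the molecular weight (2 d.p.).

305.35 g/mol

First, the molecular formula is C14H24FNO5 (counting implicit H from valence).
  C: 14 × 12.011 = 168.154
  F: 1 × 18.998 = 18.998
  H: 24 × 1.008 = 24.192
  N: 1 × 14.007 = 14.007
  O: 5 × 15.999 = 79.995
Sum: 14×12.011 + 1×18.998 + 24×1.008 + 1×14.007 + 5×15.999 = 305.346 → 305.35 g/mol.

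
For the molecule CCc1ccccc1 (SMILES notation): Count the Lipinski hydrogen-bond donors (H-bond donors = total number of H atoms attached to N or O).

0

Donors: find every N or O and count the H atoms it carries.
  (no N or O atoms present)
Lipinski HBD = 0.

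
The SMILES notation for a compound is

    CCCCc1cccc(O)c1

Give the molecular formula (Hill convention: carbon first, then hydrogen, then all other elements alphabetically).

Walk through each heavy atom and fill implicit hydrogens from standard valence (C 4, N 3, O 2, S 2, halogen 1); for lowercase aromatic atoms, an aromatic c carries 1 H when it has two neighbours and 0 H with three, and aromatic n carries 0 H:
  atom 1: C, bond orders sum to 1 (valence 4) → 3 H
  atom 2: C, bond orders sum to 2 (valence 4) → 2 H
  atom 3: C, bond orders sum to 2 (valence 4) → 2 H
  atom 4: C, bond orders sum to 2 (valence 4) → 2 H
  atom 5: aromatic c, 3 neighbours → 0 H
  atom 6: aromatic c, 2 neighbours → 1 H
  atom 7: aromatic c, 2 neighbours → 1 H
  atom 8: aromatic c, 2 neighbours → 1 H
  atom 9: aromatic c, 3 neighbours → 0 H
  atom 10: O, bond orders sum to 1 (valence 2) → 1 H
  atom 11: aromatic c, 2 neighbours → 1 H
Totals → C:10, H:14, O:1.

C10H14O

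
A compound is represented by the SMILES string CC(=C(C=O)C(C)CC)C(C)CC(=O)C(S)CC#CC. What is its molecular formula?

C17H26O2S

Walk through each heavy atom and fill implicit hydrogens from standard valence (C 4, N 3, O 2, S 2, halogen 1):
  atom 1: C, bond orders sum to 1 (valence 4) → 3 H
  atom 2: C, bond orders sum to 4 (valence 4) → 0 H
  atom 3: C, bond orders sum to 4 (valence 4) → 0 H
  atom 4: C, bond orders sum to 3 (valence 4) → 1 H
  atom 5: O, bond orders sum to 2 (valence 2) → 0 H
  atom 6: C, bond orders sum to 3 (valence 4) → 1 H
  atom 7: C, bond orders sum to 1 (valence 4) → 3 H
  atom 8: C, bond orders sum to 2 (valence 4) → 2 H
  atom 9: C, bond orders sum to 1 (valence 4) → 3 H
  atom 10: C, bond orders sum to 3 (valence 4) → 1 H
  atom 11: C, bond orders sum to 1 (valence 4) → 3 H
  atom 12: C, bond orders sum to 2 (valence 4) → 2 H
  atom 13: C, bond orders sum to 4 (valence 4) → 0 H
  atom 14: O, bond orders sum to 2 (valence 2) → 0 H
  atom 15: C, bond orders sum to 3 (valence 4) → 1 H
  atom 16: S, bond orders sum to 1 (valence 2) → 1 H
  atom 17: C, bond orders sum to 2 (valence 4) → 2 H
  atom 18: C, bond orders sum to 4 (valence 4) → 0 H
  atom 19: C, bond orders sum to 4 (valence 4) → 0 H
  atom 20: C, bond orders sum to 1 (valence 4) → 3 H
Totals → C:17, H:26, O:2, S:1.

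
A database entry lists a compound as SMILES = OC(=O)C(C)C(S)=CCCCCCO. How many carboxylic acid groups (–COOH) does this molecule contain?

The carboxylic acid motif appears at heavy-atom position 2 in the SMILES.
Other groups present: 1 alkene, 1 hydroxyl, 1 thiol.
Carboxylic acid count: 1.

1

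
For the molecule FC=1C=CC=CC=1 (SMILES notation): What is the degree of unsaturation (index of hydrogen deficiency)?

Degree of unsaturation = (number of rings) + (number of π bonds).
Ring closures in the SMILES: 1.
π bonds: 3 double bonds (each 1 DoU) → 3 DoU from unsaturation.
Total DoU = 1 + 3 = 4.

4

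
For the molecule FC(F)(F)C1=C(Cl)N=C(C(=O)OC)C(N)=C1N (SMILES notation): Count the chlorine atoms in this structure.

Scan the SMILES for Cl atoms (remember two-letter symbols like Cl and Br are single atoms).
Chlorine count: 1.

1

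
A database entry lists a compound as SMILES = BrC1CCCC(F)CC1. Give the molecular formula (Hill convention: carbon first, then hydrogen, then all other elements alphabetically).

Walk through each heavy atom and fill implicit hydrogens from standard valence (C 4, N 3, O 2, S 2, halogen 1):
  atom 1: Br (halogen, monovalent) → 0 H
  atom 2: C, bond orders sum to 3 (valence 4) → 1 H
  atom 3: C, bond orders sum to 2 (valence 4) → 2 H
  atom 4: C, bond orders sum to 2 (valence 4) → 2 H
  atom 5: C, bond orders sum to 2 (valence 4) → 2 H
  atom 6: C, bond orders sum to 3 (valence 4) → 1 H
  atom 7: F (halogen, monovalent) → 0 H
  atom 8: C, bond orders sum to 2 (valence 4) → 2 H
  atom 9: C, bond orders sum to 2 (valence 4) → 2 H
Totals → C:7, H:12, Br:1, F:1.

C7H12BrF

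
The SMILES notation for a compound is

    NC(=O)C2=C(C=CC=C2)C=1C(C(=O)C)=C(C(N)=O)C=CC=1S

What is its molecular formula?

C16H14N2O3S

Walk through each heavy atom and fill implicit hydrogens from standard valence (C 4, N 3, O 2, S 2, halogen 1):
  atom 1: N, bond orders sum to 1 (valence 3) → 2 H
  atom 2: C, bond orders sum to 4 (valence 4) → 0 H
  atom 3: O, bond orders sum to 2 (valence 2) → 0 H
  atom 4: C, bond orders sum to 4 (valence 4) → 0 H
  atom 5: C, bond orders sum to 4 (valence 4) → 0 H
  atom 6: C, bond orders sum to 3 (valence 4) → 1 H
  atom 7: C, bond orders sum to 3 (valence 4) → 1 H
  atom 8: C, bond orders sum to 3 (valence 4) → 1 H
  atom 9: C, bond orders sum to 3 (valence 4) → 1 H
  atom 10: C, bond orders sum to 4 (valence 4) → 0 H
  atom 11: C, bond orders sum to 4 (valence 4) → 0 H
  atom 12: C, bond orders sum to 4 (valence 4) → 0 H
  atom 13: O, bond orders sum to 2 (valence 2) → 0 H
  atom 14: C, bond orders sum to 1 (valence 4) → 3 H
  atom 15: C, bond orders sum to 4 (valence 4) → 0 H
  atom 16: C, bond orders sum to 4 (valence 4) → 0 H
  atom 17: N, bond orders sum to 1 (valence 3) → 2 H
  atom 18: O, bond orders sum to 2 (valence 2) → 0 H
  atom 19: C, bond orders sum to 3 (valence 4) → 1 H
  atom 20: C, bond orders sum to 3 (valence 4) → 1 H
  atom 21: C, bond orders sum to 4 (valence 4) → 0 H
  atom 22: S, bond orders sum to 1 (valence 2) → 1 H
Totals → C:16, H:14, N:2, O:3, S:1.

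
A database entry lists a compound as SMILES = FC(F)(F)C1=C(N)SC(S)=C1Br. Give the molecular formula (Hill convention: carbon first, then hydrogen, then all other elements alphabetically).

C5H3BrF3NS2

Walk through each heavy atom and fill implicit hydrogens from standard valence (C 4, N 3, O 2, S 2, halogen 1):
  atom 1: F (halogen, monovalent) → 0 H
  atom 2: C, bond orders sum to 4 (valence 4) → 0 H
  atom 3: F (halogen, monovalent) → 0 H
  atom 4: F (halogen, monovalent) → 0 H
  atom 5: C, bond orders sum to 4 (valence 4) → 0 H
  atom 6: C, bond orders sum to 4 (valence 4) → 0 H
  atom 7: N, bond orders sum to 1 (valence 3) → 2 H
  atom 8: S, bond orders sum to 2 (valence 2) → 0 H
  atom 9: C, bond orders sum to 4 (valence 4) → 0 H
  atom 10: S, bond orders sum to 1 (valence 2) → 1 H
  atom 11: C, bond orders sum to 4 (valence 4) → 0 H
  atom 12: Br (halogen, monovalent) → 0 H
Totals → C:5, H:3, Br:1, F:3, N:1, S:2.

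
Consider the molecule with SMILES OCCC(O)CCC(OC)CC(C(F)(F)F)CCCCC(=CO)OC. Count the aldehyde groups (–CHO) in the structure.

Scan the SMILES for the aldehyde motif — none present.
Groups that are present: 1 alkene, 2 ether, 3 hydroxyl.

0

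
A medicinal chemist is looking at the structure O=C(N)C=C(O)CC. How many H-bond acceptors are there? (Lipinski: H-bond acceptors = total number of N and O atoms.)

N atoms: 1; O atoms: 2.
Lipinski HBA = 1 + 2 = 3.

3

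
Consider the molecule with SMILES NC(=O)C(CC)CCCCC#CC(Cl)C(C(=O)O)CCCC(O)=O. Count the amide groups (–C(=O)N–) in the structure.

The amide motif appears at heavy-atom position 2 in the SMILES.
Other groups present: 1 alkyne, 2 carboxylic acid.
Amide count: 1.

1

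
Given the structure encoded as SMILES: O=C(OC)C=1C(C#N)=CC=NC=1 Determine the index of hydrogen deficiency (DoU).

Molecular formula: C8H6N2O2.
DoU = (2C + 2 + N − H − X) / 2, where X is the halogen count and O/S are ignored.
    = (2·8 + 2 + 2 − 6 − 0) / 2 = 14 / 2 = 7.

7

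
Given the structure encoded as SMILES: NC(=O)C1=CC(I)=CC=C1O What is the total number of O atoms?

Scan the SMILES for O atoms (remember two-letter symbols like Cl and Br are single atoms).
Oxygen count: 2.

2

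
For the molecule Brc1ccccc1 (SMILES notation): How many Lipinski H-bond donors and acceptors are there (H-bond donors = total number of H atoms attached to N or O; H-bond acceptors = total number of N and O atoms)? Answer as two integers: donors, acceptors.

Donors: find every N or O and count the H atoms it carries.
  (no N or O atoms present)
Lipinski HBD = 0.
Acceptors: N atoms = 0, O atoms = 0 → HBA = 0.

0, 0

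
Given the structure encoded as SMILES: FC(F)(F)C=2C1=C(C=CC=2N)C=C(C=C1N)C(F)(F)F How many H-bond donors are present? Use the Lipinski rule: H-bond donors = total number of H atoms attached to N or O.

Donors: find every N or O and count the H atoms it carries.
  atom 11 (N): bond orders sum to 1 → 2 H
  atom 16 (N): bond orders sum to 1 → 2 H
Lipinski HBD = 4.

4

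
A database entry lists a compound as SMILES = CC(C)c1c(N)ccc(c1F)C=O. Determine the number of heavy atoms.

Every atom symbol written in the SMILES (organic subset) is one heavy atom; implicit H are not written.
Heavy atoms by element → C:10, F:1, N:1, O:1.
Total: 13.

13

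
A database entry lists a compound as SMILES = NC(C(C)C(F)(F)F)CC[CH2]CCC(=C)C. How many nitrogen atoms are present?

1

Scan the SMILES for N atoms (remember two-letter symbols like Cl and Br are single atoms).
Nitrogen count: 1.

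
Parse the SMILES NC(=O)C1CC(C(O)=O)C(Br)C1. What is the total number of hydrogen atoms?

10

Walk through each heavy atom and fill implicit hydrogens from standard valence (C 4, N 3, O 2, S 2, halogen 1):
  atom 1: N, bond orders sum to 1 (valence 3) → 2 H
  atom 2: C, bond orders sum to 4 (valence 4) → 0 H
  atom 3: O, bond orders sum to 2 (valence 2) → 0 H
  atom 4: C, bond orders sum to 3 (valence 4) → 1 H
  atom 5: C, bond orders sum to 2 (valence 4) → 2 H
  atom 6: C, bond orders sum to 3 (valence 4) → 1 H
  atom 7: C, bond orders sum to 4 (valence 4) → 0 H
  atom 8: O, bond orders sum to 1 (valence 2) → 1 H
  atom 9: O, bond orders sum to 2 (valence 2) → 0 H
  atom 10: C, bond orders sum to 3 (valence 4) → 1 H
  atom 11: Br (halogen, monovalent) → 0 H
  atom 12: C, bond orders sum to 2 (valence 4) → 2 H
Total hydrogens: 10.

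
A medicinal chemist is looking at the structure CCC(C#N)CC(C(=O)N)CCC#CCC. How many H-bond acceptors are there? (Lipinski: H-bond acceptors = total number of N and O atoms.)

N atoms: 2; O atoms: 1.
Lipinski HBA = 2 + 1 = 3.

3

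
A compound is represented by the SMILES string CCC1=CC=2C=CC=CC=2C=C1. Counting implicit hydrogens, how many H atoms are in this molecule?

Walk through each heavy atom and fill implicit hydrogens from standard valence (C 4, N 3, O 2, S 2, halogen 1):
  atom 1: C, bond orders sum to 1 (valence 4) → 3 H
  atom 2: C, bond orders sum to 2 (valence 4) → 2 H
  atom 3: C, bond orders sum to 4 (valence 4) → 0 H
  atom 4: C, bond orders sum to 3 (valence 4) → 1 H
  atom 5: C, bond orders sum to 4 (valence 4) → 0 H
  atom 6: C, bond orders sum to 3 (valence 4) → 1 H
  atom 7: C, bond orders sum to 3 (valence 4) → 1 H
  atom 8: C, bond orders sum to 3 (valence 4) → 1 H
  atom 9: C, bond orders sum to 3 (valence 4) → 1 H
  atom 10: C, bond orders sum to 4 (valence 4) → 0 H
  atom 11: C, bond orders sum to 3 (valence 4) → 1 H
  atom 12: C, bond orders sum to 3 (valence 4) → 1 H
Total hydrogens: 12.

12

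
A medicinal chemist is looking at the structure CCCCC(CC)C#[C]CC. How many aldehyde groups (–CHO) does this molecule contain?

0

Scan the SMILES for the aldehyde motif — none present.
Groups that are present: 1 alkyne.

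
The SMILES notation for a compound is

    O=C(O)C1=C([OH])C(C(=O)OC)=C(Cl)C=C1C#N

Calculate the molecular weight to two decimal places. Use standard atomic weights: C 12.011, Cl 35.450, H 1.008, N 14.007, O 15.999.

255.61 g/mol

First, the molecular formula is C10H6ClNO5 (counting implicit H from valence).
  C: 10 × 12.011 = 120.110
  Cl: 1 × 35.450 = 35.450
  H: 6 × 1.008 = 6.048
  N: 1 × 14.007 = 14.007
  O: 5 × 15.999 = 79.995
Sum: 10×12.011 + 1×35.450 + 6×1.008 + 1×14.007 + 5×15.999 = 255.610 → 255.61 g/mol.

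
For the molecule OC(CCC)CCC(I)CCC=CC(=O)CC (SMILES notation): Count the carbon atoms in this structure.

14

Count every carbon token in the SMILES (each C, including those in ring-closure positions and inside branches).
Carbon count: 14.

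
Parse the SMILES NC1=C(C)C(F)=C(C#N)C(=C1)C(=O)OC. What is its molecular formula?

Walk through each heavy atom and fill implicit hydrogens from standard valence (C 4, N 3, O 2, S 2, halogen 1):
  atom 1: N, bond orders sum to 1 (valence 3) → 2 H
  atom 2: C, bond orders sum to 4 (valence 4) → 0 H
  atom 3: C, bond orders sum to 4 (valence 4) → 0 H
  atom 4: C, bond orders sum to 1 (valence 4) → 3 H
  atom 5: C, bond orders sum to 4 (valence 4) → 0 H
  atom 6: F (halogen, monovalent) → 0 H
  atom 7: C, bond orders sum to 4 (valence 4) → 0 H
  atom 8: C, bond orders sum to 4 (valence 4) → 0 H
  atom 9: N, bond orders sum to 3 (valence 3) → 0 H
  atom 10: C, bond orders sum to 4 (valence 4) → 0 H
  atom 11: C, bond orders sum to 3 (valence 4) → 1 H
  atom 12: C, bond orders sum to 4 (valence 4) → 0 H
  atom 13: O, bond orders sum to 2 (valence 2) → 0 H
  atom 14: O, bond orders sum to 2 (valence 2) → 0 H
  atom 15: C, bond orders sum to 1 (valence 4) → 3 H
Totals → C:10, H:9, F:1, N:2, O:2.
In Hill order: C10H9FN2O2.

C10H9FN2O2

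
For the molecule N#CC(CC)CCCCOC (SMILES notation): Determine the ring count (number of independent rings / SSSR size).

In SMILES, each pair of matching ring-closure digits denotes one ring-closing bond; the number of such bonds equals the number of independent rings.
Ring-closure bonds here: 0.

0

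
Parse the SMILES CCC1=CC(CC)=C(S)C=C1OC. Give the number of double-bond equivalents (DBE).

4

Degree of unsaturation = (number of rings) + (number of π bonds).
Ring closures in the SMILES: 1.
π bonds: 3 double bonds (each 1 DoU) → 3 DoU from unsaturation.
Total DoU = 1 + 3 = 4.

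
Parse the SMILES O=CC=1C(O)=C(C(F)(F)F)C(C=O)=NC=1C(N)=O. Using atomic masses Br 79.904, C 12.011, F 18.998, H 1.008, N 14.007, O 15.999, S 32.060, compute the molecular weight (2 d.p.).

First, the molecular formula is C9H5F3N2O4 (counting implicit H from valence).
  C: 9 × 12.011 = 108.099
  F: 3 × 18.998 = 56.994
  H: 5 × 1.008 = 5.040
  N: 2 × 14.007 = 28.014
  O: 4 × 15.999 = 63.996
Sum: 9×12.011 + 3×18.998 + 5×1.008 + 2×14.007 + 4×15.999 = 262.143 → 262.14 g/mol.

262.14 g/mol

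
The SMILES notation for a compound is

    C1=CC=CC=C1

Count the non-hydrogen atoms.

Every atom symbol written in the SMILES (organic subset) is one heavy atom; implicit H are not written.
Heavy atoms by element → C:6.
Total: 6.

6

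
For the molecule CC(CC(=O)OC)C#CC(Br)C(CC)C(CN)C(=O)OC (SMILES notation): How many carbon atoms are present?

15

Count every carbon token in the SMILES (each C, including those in ring-closure positions and inside branches).
Carbon count: 15.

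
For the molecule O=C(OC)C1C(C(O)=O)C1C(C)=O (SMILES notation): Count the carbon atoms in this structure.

Count every carbon token in the SMILES (each C, including those in ring-closure positions and inside branches).
Carbon count: 8.

8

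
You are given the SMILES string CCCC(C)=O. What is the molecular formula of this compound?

C5H10O

Walk through each heavy atom and fill implicit hydrogens from standard valence (C 4, N 3, O 2, S 2, halogen 1):
  atom 1: C, bond orders sum to 1 (valence 4) → 3 H
  atom 2: C, bond orders sum to 2 (valence 4) → 2 H
  atom 3: C, bond orders sum to 2 (valence 4) → 2 H
  atom 4: C, bond orders sum to 4 (valence 4) → 0 H
  atom 5: C, bond orders sum to 1 (valence 4) → 3 H
  atom 6: O, bond orders sum to 2 (valence 2) → 0 H
Totals → C:5, H:10, O:1.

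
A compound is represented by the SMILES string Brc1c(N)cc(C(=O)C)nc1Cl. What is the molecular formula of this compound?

Walk through each heavy atom and fill implicit hydrogens from standard valence (C 4, N 3, O 2, S 2, halogen 1); for lowercase aromatic atoms, an aromatic c carries 1 H when it has two neighbours and 0 H with three, and aromatic n carries 0 H:
  atom 1: Br (halogen, monovalent) → 0 H
  atom 2: aromatic c, 3 neighbours → 0 H
  atom 3: aromatic c, 3 neighbours → 0 H
  atom 4: N, bond orders sum to 1 (valence 3) → 2 H
  atom 5: aromatic c, 2 neighbours → 1 H
  atom 6: aromatic c, 3 neighbours → 0 H
  atom 7: C, bond orders sum to 4 (valence 4) → 0 H
  atom 8: O, bond orders sum to 2 (valence 2) → 0 H
  atom 9: C, bond orders sum to 1 (valence 4) → 3 H
  atom 10: aromatic n, 2 neighbours → 0 H
  atom 11: aromatic c, 3 neighbours → 0 H
  atom 12: Cl (halogen, monovalent) → 0 H
Totals → C:7, H:6, Br:1, Cl:1, N:2, O:1.
In Hill order: C7H6BrClN2O.

C7H6BrClN2O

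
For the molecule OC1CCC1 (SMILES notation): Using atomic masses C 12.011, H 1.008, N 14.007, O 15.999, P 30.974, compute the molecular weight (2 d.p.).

72.11 g/mol

First, the molecular formula is C4H8O (counting implicit H from valence).
  C: 4 × 12.011 = 48.044
  H: 8 × 1.008 = 8.064
  O: 1 × 15.999 = 15.999
Sum: 4×12.011 + 8×1.008 + 1×15.999 = 72.107 → 72.11 g/mol.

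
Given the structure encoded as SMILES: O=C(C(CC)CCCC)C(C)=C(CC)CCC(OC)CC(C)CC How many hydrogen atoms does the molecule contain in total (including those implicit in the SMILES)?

Walk through each heavy atom and fill implicit hydrogens from standard valence (C 4, N 3, O 2, S 2, halogen 1):
  atom 1: O, bond orders sum to 2 (valence 2) → 0 H
  atom 2: C, bond orders sum to 4 (valence 4) → 0 H
  atom 3: C, bond orders sum to 3 (valence 4) → 1 H
  atom 4: C, bond orders sum to 2 (valence 4) → 2 H
  atom 5: C, bond orders sum to 1 (valence 4) → 3 H
  atom 6: C, bond orders sum to 2 (valence 4) → 2 H
  atom 7: C, bond orders sum to 2 (valence 4) → 2 H
  atom 8: C, bond orders sum to 2 (valence 4) → 2 H
  atom 9: C, bond orders sum to 1 (valence 4) → 3 H
  atom 10: C, bond orders sum to 4 (valence 4) → 0 H
  atom 11: C, bond orders sum to 1 (valence 4) → 3 H
  atom 12: C, bond orders sum to 4 (valence 4) → 0 H
  atom 13: C, bond orders sum to 2 (valence 4) → 2 H
  atom 14: C, bond orders sum to 1 (valence 4) → 3 H
  atom 15: C, bond orders sum to 2 (valence 4) → 2 H
  atom 16: C, bond orders sum to 2 (valence 4) → 2 H
  atom 17: C, bond orders sum to 3 (valence 4) → 1 H
  atom 18: O, bond orders sum to 2 (valence 2) → 0 H
  atom 19: C, bond orders sum to 1 (valence 4) → 3 H
  atom 20: C, bond orders sum to 2 (valence 4) → 2 H
  atom 21: C, bond orders sum to 3 (valence 4) → 1 H
  atom 22: C, bond orders sum to 1 (valence 4) → 3 H
  atom 23: C, bond orders sum to 2 (valence 4) → 2 H
  atom 24: C, bond orders sum to 1 (valence 4) → 3 H
Total hydrogens: 42.

42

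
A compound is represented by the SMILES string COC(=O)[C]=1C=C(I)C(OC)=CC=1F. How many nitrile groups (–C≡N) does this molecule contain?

0

Scan the SMILES for the nitrile motif — none present.
Groups that are present: 1 ester, 1 ether.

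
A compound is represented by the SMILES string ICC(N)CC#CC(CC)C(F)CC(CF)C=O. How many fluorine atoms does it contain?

2

Scan the SMILES for F atoms (remember two-letter symbols like Cl and Br are single atoms).
Fluorine count: 2.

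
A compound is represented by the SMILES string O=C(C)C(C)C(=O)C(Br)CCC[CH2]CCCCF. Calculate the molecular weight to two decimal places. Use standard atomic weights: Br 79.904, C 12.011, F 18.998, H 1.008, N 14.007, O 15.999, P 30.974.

First, the molecular formula is C14H24BrFO2 (counting implicit H from valence).
  Br: 1 × 79.904 = 79.904
  C: 14 × 12.011 = 168.154
  F: 1 × 18.998 = 18.998
  H: 24 × 1.008 = 24.192
  O: 2 × 15.999 = 31.998
Sum: 1×79.904 + 14×12.011 + 1×18.998 + 24×1.008 + 2×15.999 = 323.246 → 323.25 g/mol.

323.25 g/mol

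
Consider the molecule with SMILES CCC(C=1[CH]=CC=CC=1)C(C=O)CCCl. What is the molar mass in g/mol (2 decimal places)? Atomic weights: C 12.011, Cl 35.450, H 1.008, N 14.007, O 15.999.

224.73 g/mol

First, the molecular formula is C13H17ClO (counting implicit H from valence).
  C: 13 × 12.011 = 156.143
  Cl: 1 × 35.450 = 35.450
  H: 17 × 1.008 = 17.136
  O: 1 × 15.999 = 15.999
Sum: 13×12.011 + 1×35.450 + 17×1.008 + 1×15.999 = 224.728 → 224.73 g/mol.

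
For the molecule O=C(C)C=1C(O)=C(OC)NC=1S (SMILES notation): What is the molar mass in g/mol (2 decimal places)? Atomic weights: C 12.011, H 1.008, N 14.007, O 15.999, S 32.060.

187.21 g/mol

First, the molecular formula is C7H9NO3S (counting implicit H from valence).
  C: 7 × 12.011 = 84.077
  H: 9 × 1.008 = 9.072
  N: 1 × 14.007 = 14.007
  O: 3 × 15.999 = 47.997
  S: 1 × 32.060 = 32.060
Sum: 7×12.011 + 9×1.008 + 1×14.007 + 3×15.999 + 1×32.060 = 187.213 → 187.21 g/mol.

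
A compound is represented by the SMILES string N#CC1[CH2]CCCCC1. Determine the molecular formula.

C8H13N

Walk through each heavy atom and fill implicit hydrogens from standard valence (C 4, N 3, O 2, S 2, halogen 1):
  atom 1: N, bond orders sum to 3 (valence 3) → 0 H
  atom 2: C, bond orders sum to 4 (valence 4) → 0 H
  atom 3: C, bond orders sum to 3 (valence 4) → 1 H
  atom 4: C with explicit H count 2
  atom 5: C, bond orders sum to 2 (valence 4) → 2 H
  atom 6: C, bond orders sum to 2 (valence 4) → 2 H
  atom 7: C, bond orders sum to 2 (valence 4) → 2 H
  atom 8: C, bond orders sum to 2 (valence 4) → 2 H
  atom 9: C, bond orders sum to 2 (valence 4) → 2 H
Totals → C:8, H:13, N:1.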